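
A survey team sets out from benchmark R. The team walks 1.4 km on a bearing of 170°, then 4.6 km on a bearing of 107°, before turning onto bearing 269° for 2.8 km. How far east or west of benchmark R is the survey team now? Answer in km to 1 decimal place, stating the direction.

1.8 km east

Leg 1 (170°, 1.4 km): east 1.4 sin 170° = 0.24, north 1.4 cos 170° = -1.38
Leg 2 (107°, 4.6 km): east 4.6 sin 107° = 4.40, north 4.6 cos 107° = -1.34
Leg 3 (269°, 2.8 km): east 2.8 sin 269° = -2.80, north 2.8 cos 269° = -0.05
Net east component: 1.84 km.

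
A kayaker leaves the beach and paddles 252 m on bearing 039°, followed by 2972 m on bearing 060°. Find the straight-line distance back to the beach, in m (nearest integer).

Leg 1 (039°, 252 m): east 252 sin 39° = 158.59, north 252 cos 39° = 195.84
Leg 2 (060°, 2972 m): east 2972 sin 60° = 2573.83, north 2972 cos 60° = 1486.00
Net: 2732.42 east, 1681.84 north. Distance = √((2732.42)² + (1681.84)²) = 3208.533 m.

3209 m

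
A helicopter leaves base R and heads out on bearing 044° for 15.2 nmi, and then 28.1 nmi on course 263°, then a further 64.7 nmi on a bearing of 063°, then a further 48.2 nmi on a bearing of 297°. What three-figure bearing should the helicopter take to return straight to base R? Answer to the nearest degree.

Leg 1 (044°, 15.2 nmi): east 15.2 sin 44° = 10.56, north 15.2 cos 44° = 10.93
Leg 2 (263°, 28.1 nmi): east 28.1 sin 263° = -27.89, north 28.1 cos 263° = -3.42
Leg 3 (063°, 64.7 nmi): east 64.7 sin 63° = 57.65, north 64.7 cos 63° = 29.37
Leg 4 (297°, 48.2 nmi): east 48.2 sin 297° = -42.95, north 48.2 cos 297° = 21.88
Net displacement: -2.63 east, 58.76 north. Direction back to start is (2.63, -58.76): bearing = atan2(2.63, -58.76) mod 360° = 177.44° ≈ 177°.

177°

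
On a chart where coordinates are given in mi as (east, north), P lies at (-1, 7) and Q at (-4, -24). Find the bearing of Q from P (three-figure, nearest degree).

Δeast = -4 − -1 = -3.00; Δnorth = -24 − 7 = -31.00.
Bearing = atan2(Δeast, Δnorth) mod 360° = 185.53° ≈ 186°.

186°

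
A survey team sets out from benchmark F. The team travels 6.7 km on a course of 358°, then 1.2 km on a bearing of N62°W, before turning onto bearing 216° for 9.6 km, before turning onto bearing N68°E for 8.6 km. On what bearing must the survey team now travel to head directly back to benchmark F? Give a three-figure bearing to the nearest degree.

Leg 1 (358°, 6.7 km): east 6.7 sin 358° = -0.23, north 6.7 cos 358° = 6.70
Leg 2 (N62°W, 1.2 km): east 1.2 sin 298° = -1.06, north 1.2 cos 298° = 0.56
Leg 3 (216°, 9.6 km): east 9.6 sin 216° = -5.64, north 9.6 cos 216° = -7.77
Leg 4 (N68°E, 8.6 km): east 8.6 sin 68° = 7.97, north 8.6 cos 68° = 3.22
Net displacement: 1.04 east, 2.71 north. Direction back to start is (-1.04, -2.71): bearing = atan2(-1.04, -2.71) mod 360° = 200.92° ≈ 201°.

201°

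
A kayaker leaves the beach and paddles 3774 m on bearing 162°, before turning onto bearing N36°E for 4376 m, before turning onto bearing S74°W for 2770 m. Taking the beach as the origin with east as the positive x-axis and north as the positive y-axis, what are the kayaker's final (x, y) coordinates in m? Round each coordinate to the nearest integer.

(1076, -813)

Leg 1 (162°, 3774 m): east 3774 sin 162° = 1166.23, north 3774 cos 162° = -3589.29
Leg 2 (N36°E, 4376 m): east 4376 sin 36° = 2572.15, north 4376 cos 36° = 3540.26
Leg 3 (S74°W, 2770 m): east 2770 sin 254° = -2662.69, north 2770 cos 254° = -763.52
Summing: 1075.68 m east, -812.54 m north → (1076, -813).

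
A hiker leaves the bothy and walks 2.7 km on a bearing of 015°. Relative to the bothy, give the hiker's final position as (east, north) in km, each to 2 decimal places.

(0.70, 2.61)

Leg 1 (015°, 2.7 km): east 2.7 sin 15° = 0.70, north 2.7 cos 15° = 2.61
Summing: 0.70 km east, 2.61 km north → (0.70, 2.61).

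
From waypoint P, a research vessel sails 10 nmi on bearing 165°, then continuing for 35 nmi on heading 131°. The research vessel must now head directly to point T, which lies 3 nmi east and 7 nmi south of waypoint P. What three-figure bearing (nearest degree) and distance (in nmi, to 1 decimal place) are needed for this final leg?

315°, 36.5 nmi

Leg 1 (165°, 10 nmi): east 10 sin 165° = 2.59, north 10 cos 165° = -9.66
Leg 2 (131°, 35 nmi): east 35 sin 131° = 26.41, north 35 cos 131° = -22.96
Current position: (29.00, -32.62). Target: (3, -7). Remaining: Δeast = -26.00, Δnorth = 25.62.
Bearing = atan2(-26.00, 25.62) mod 360° = 314.58°; distance = √((-26.00)² + (25.62)²) = 36.505 nmi.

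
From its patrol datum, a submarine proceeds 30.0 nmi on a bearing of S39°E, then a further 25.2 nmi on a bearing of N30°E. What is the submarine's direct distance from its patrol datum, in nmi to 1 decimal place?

Leg 1 (S39°E, 30.0 nmi): east 30.0 sin 141° = 18.88, north 30.0 cos 141° = -23.31
Leg 2 (N30°E, 25.2 nmi): east 25.2 sin 30° = 12.60, north 25.2 cos 30° = 21.82
Net: 31.48 east, -1.49 north. Distance = √((31.48)² + (-1.49)²) = 31.515 nmi.

31.5 nmi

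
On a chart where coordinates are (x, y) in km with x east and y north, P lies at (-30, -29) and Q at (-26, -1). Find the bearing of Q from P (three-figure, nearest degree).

Δeast = -26 − -30 = 4.00; Δnorth = -1 − -29 = 28.00.
Bearing = atan2(Δeast, Δnorth) mod 360° = 8.13° ≈ 008°.

008°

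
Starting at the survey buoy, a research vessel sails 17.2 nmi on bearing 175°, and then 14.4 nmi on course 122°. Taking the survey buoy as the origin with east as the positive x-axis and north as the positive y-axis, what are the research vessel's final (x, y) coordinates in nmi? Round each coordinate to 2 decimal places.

(13.71, -24.77)

Leg 1 (175°, 17.2 nmi): east 17.2 sin 175° = 1.50, north 17.2 cos 175° = -17.13
Leg 2 (122°, 14.4 nmi): east 14.4 sin 122° = 12.21, north 14.4 cos 122° = -7.63
Summing: 13.71 nmi east, -24.77 nmi north → (13.71, -24.77).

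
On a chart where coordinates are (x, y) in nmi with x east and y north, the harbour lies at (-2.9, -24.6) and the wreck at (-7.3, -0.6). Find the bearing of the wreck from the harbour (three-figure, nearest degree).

Δeast = -7.3 − -2.9 = -4.40; Δnorth = -0.6 − -24.6 = 24.00.
Bearing = atan2(Δeast, Δnorth) mod 360° = 349.61° ≈ 350°.

350°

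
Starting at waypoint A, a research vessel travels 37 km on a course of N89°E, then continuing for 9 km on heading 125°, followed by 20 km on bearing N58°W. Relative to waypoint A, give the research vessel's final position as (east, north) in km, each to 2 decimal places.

Leg 1 (N89°E, 37 km): east 37 sin 89° = 36.99, north 37 cos 89° = 0.65
Leg 2 (125°, 9 km): east 9 sin 125° = 7.37, north 9 cos 125° = -5.16
Leg 3 (N58°W, 20 km): east 20 sin 302° = -16.96, north 20 cos 302° = 10.60
Summing: 27.41 km east, 6.08 km north → (27.41, 6.08).

(27.41, 6.08)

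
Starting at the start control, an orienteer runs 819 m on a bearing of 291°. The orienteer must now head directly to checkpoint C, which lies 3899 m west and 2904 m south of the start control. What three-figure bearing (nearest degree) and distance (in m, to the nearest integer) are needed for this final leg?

224°, 4478 m

Leg 1 (291°, 819 m): east 819 sin 291° = -764.60, north 819 cos 291° = 293.50
Current position: (-764.60, 293.50). Target: (-3899, -2904). Remaining: Δeast = -3134.40, Δnorth = -3197.50.
Bearing = atan2(-3134.40, -3197.50) mod 360° = 224.43°; distance = √((-3134.40)² + (-3197.50)²) = 4477.552 m.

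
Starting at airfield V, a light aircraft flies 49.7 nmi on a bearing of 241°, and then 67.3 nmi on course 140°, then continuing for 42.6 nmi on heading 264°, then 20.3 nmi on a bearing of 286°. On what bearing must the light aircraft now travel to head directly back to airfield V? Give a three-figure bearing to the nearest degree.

Leg 1 (241°, 49.7 nmi): east 49.7 sin 241° = -43.47, north 49.7 cos 241° = -24.10
Leg 2 (140°, 67.3 nmi): east 67.3 sin 140° = 43.26, north 67.3 cos 140° = -51.55
Leg 3 (264°, 42.6 nmi): east 42.6 sin 264° = -42.37, north 42.6 cos 264° = -4.45
Leg 4 (286°, 20.3 nmi): east 20.3 sin 286° = -19.51, north 20.3 cos 286° = 5.60
Net displacement: -62.09 east, -74.51 north. Direction back to start is (62.09, 74.51): bearing = atan2(62.09, 74.51) mod 360° = 39.81° ≈ 040°.

040°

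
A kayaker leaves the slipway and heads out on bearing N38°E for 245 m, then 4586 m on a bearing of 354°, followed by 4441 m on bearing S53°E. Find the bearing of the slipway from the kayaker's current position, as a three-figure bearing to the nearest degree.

Leg 1 (N38°E, 245 m): east 245 sin 38° = 150.84, north 245 cos 38° = 193.06
Leg 2 (354°, 4586 m): east 4586 sin 354° = -479.37, north 4586 cos 354° = 4560.88
Leg 3 (S53°E, 4441 m): east 4441 sin 127° = 3546.74, north 4441 cos 127° = -2672.66
Net displacement: 3218.21 east, 2081.28 north. Direction back to start is (-3218.21, -2081.28): bearing = atan2(-3218.21, -2081.28) mod 360° = 237.11° ≈ 237°.

237°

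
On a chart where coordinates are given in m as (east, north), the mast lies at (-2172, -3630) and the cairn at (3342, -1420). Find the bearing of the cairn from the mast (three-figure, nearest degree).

068°

Δeast = 3342 − -2172 = 5514.00; Δnorth = -1420 − -3630 = 2210.00.
Bearing = atan2(Δeast, Δnorth) mod 360° = 68.16° ≈ 068°.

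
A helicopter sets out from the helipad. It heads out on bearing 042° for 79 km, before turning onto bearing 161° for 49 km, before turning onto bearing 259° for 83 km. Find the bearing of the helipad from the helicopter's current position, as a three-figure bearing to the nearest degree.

Leg 1 (042°, 79 km): east 79 sin 42° = 52.86, north 79 cos 42° = 58.71
Leg 2 (161°, 49 km): east 49 sin 161° = 15.95, north 49 cos 161° = -46.33
Leg 3 (259°, 83 km): east 83 sin 259° = -81.48, north 83 cos 259° = -15.84
Net displacement: -12.66 east, -3.46 north. Direction back to start is (12.66, 3.46): bearing = atan2(12.66, 3.46) mod 360° = 74.72° ≈ 075°.

075°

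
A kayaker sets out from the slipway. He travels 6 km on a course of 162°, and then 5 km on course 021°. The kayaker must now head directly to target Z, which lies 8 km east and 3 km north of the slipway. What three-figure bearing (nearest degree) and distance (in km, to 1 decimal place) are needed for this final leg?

Leg 1 (162°, 6 km): east 6 sin 162° = 1.85, north 6 cos 162° = -5.71
Leg 2 (021°, 5 km): east 5 sin 21° = 1.79, north 5 cos 21° = 4.67
Current position: (3.65, -1.04). Target: (8, 3). Remaining: Δeast = 4.35, Δnorth = 4.04.
Bearing = atan2(4.35, 4.04) mod 360° = 47.15°; distance = √((4.35)² + (4.04)²) = 5.939 km.

047°, 5.9 km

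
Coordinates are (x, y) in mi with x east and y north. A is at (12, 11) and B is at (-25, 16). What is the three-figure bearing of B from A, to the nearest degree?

Δeast = -25 − 12 = -37.00; Δnorth = 16 − 11 = 5.00.
Bearing = atan2(Δeast, Δnorth) mod 360° = 277.70° ≈ 278°.

278°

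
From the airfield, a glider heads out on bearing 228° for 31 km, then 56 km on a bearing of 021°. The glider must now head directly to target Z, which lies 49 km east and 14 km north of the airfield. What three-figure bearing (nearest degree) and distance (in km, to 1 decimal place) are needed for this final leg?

109°, 54.8 km

Leg 1 (228°, 31 km): east 31 sin 228° = -23.04, north 31 cos 228° = -20.74
Leg 2 (021°, 56 km): east 56 sin 21° = 20.07, north 56 cos 21° = 52.28
Current position: (-2.97, 31.54). Target: (49, 14). Remaining: Δeast = 51.97, Δnorth = -17.54.
Bearing = atan2(51.97, -17.54) mod 360° = 108.65°; distance = √((51.97)² + (-17.54)²) = 54.848 km.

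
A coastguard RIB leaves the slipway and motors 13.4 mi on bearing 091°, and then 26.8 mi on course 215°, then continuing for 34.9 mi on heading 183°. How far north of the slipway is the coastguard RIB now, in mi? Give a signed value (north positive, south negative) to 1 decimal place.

Leg 1 (091°, 13.4 mi): east 13.4 sin 91° = 13.40, north 13.4 cos 91° = -0.23
Leg 2 (215°, 26.8 mi): east 26.8 sin 215° = -15.37, north 26.8 cos 215° = -21.95
Leg 3 (183°, 34.9 mi): east 34.9 sin 183° = -1.83, north 34.9 cos 183° = -34.85
Net north component: -57.04 mi.

-57.0 mi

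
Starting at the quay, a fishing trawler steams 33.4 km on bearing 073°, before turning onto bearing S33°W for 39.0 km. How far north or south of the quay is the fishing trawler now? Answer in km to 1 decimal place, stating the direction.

Leg 1 (073°, 33.4 km): east 33.4 sin 73° = 31.94, north 33.4 cos 73° = 9.77
Leg 2 (S33°W, 39.0 km): east 39.0 sin 213° = -21.24, north 39.0 cos 213° = -32.71
Net north component: -22.94 km.

22.9 km south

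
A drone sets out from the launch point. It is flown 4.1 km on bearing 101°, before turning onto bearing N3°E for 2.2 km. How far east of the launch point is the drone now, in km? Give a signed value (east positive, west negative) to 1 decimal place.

4.1 km

Leg 1 (101°, 4.1 km): east 4.1 sin 101° = 4.02, north 4.1 cos 101° = -0.78
Leg 2 (N3°E, 2.2 km): east 2.2 sin 3° = 0.12, north 2.2 cos 3° = 2.20
Net east component: 4.14 km.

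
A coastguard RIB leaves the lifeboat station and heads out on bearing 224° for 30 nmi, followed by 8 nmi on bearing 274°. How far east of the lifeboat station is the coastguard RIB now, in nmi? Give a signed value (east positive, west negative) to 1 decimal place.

Leg 1 (224°, 30 nmi): east 30 sin 224° = -20.84, north 30 cos 224° = -21.58
Leg 2 (274°, 8 nmi): east 8 sin 274° = -7.98, north 8 cos 274° = 0.56
Net east component: -28.82 nmi.

-28.8 nmi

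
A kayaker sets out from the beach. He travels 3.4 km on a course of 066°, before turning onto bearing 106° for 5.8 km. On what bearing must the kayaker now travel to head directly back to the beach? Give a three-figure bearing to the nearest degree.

271°

Leg 1 (066°, 3.4 km): east 3.4 sin 66° = 3.11, north 3.4 cos 66° = 1.38
Leg 2 (106°, 5.8 km): east 5.8 sin 106° = 5.58, north 5.8 cos 106° = -1.60
Net displacement: 8.68 east, -0.22 north. Direction back to start is (-8.68, 0.22): bearing = atan2(-8.68, 0.22) mod 360° = 271.42° ≈ 271°.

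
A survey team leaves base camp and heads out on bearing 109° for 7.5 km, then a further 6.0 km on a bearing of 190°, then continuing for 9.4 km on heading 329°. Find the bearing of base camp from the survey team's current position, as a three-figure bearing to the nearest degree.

284°

Leg 1 (109°, 7.5 km): east 7.5 sin 109° = 7.09, north 7.5 cos 109° = -2.44
Leg 2 (190°, 6.0 km): east 6.0 sin 190° = -1.04, north 6.0 cos 190° = -5.91
Leg 3 (329°, 9.4 km): east 9.4 sin 329° = -4.84, north 9.4 cos 329° = 8.06
Net displacement: 1.21 east, -0.29 north. Direction back to start is (-1.21, 0.29): bearing = atan2(-1.21, 0.29) mod 360° = 283.64° ≈ 284°.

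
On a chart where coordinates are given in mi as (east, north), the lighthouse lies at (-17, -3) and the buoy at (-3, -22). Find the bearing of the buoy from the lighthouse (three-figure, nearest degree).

Δeast = -3 − -17 = 14.00; Δnorth = -22 − -3 = -19.00.
Bearing = atan2(Δeast, Δnorth) mod 360° = 143.62° ≈ 144°.

144°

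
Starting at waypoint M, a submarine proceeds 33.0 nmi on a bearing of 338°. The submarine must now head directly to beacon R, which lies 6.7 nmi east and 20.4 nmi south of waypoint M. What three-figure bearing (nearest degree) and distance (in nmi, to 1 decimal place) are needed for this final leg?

Leg 1 (338°, 33.0 nmi): east 33.0 sin 338° = -12.36, north 33.0 cos 338° = 30.60
Current position: (-12.36, 30.60). Target: (6.7, -20.4). Remaining: Δeast = 19.06, Δnorth = -51.00.
Bearing = atan2(19.06, -51.00) mod 360° = 159.50°; distance = √((19.06)² + (-51.00)²) = 54.443 nmi.

160°, 54.4 nmi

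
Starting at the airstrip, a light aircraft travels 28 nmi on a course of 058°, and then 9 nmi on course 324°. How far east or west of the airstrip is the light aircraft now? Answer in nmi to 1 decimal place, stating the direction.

18.5 nmi east

Leg 1 (058°, 28 nmi): east 28 sin 58° = 23.75, north 28 cos 58° = 14.84
Leg 2 (324°, 9 nmi): east 9 sin 324° = -5.29, north 9 cos 324° = 7.28
Net east component: 18.46 nmi.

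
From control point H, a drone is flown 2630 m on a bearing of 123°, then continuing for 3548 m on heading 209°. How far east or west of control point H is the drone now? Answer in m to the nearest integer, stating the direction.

486 m east

Leg 1 (123°, 2630 m): east 2630 sin 123° = 2205.70, north 2630 cos 123° = -1432.40
Leg 2 (209°, 3548 m): east 3548 sin 209° = -1720.10, north 3548 cos 209° = -3103.15
Net east component: 485.60 m.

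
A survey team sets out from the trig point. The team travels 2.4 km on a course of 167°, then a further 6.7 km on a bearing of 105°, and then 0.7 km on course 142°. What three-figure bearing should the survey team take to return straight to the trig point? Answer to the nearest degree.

Leg 1 (167°, 2.4 km): east 2.4 sin 167° = 0.54, north 2.4 cos 167° = -2.34
Leg 2 (105°, 6.7 km): east 6.7 sin 105° = 6.47, north 6.7 cos 105° = -1.73
Leg 3 (142°, 0.7 km): east 0.7 sin 142° = 0.43, north 0.7 cos 142° = -0.55
Net displacement: 7.44 east, -4.62 north. Direction back to start is (-7.44, 4.62): bearing = atan2(-7.44, 4.62) mod 360° = 301.85° ≈ 302°.

302°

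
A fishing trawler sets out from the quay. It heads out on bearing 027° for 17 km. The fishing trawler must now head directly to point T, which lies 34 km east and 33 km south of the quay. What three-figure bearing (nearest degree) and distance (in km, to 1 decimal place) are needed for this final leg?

151°, 54.9 km

Leg 1 (027°, 17 km): east 17 sin 27° = 7.72, north 17 cos 27° = 15.15
Current position: (7.72, 15.15). Target: (34, -33). Remaining: Δeast = 26.28, Δnorth = -48.15.
Bearing = atan2(26.28, -48.15) mod 360° = 151.37°; distance = √((26.28)² + (-48.15)²) = 54.853 km.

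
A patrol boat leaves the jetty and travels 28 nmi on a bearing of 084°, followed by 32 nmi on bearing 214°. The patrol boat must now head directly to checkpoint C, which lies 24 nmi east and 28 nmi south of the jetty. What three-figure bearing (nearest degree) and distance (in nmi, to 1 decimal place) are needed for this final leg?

Leg 1 (084°, 28 nmi): east 28 sin 84° = 27.85, north 28 cos 84° = 2.93
Leg 2 (214°, 32 nmi): east 32 sin 214° = -17.89, north 32 cos 214° = -26.53
Current position: (9.95, -23.60). Target: (24, -28). Remaining: Δeast = 14.05, Δnorth = -4.40.
Bearing = atan2(14.05, -4.40) mod 360° = 107.38°; distance = √((14.05)² + (-4.40)²) = 14.720 nmi.

107°, 14.7 nmi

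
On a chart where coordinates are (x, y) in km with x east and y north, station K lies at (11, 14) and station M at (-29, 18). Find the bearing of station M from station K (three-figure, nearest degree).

276°

Δeast = -29 − 11 = -40.00; Δnorth = 18 − 14 = 4.00.
Bearing = atan2(Δeast, Δnorth) mod 360° = 275.71° ≈ 276°.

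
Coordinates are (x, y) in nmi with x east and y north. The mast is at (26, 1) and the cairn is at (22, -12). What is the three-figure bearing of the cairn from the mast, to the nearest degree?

197°

Δeast = 22 − 26 = -4.00; Δnorth = -12 − 1 = -13.00.
Bearing = atan2(Δeast, Δnorth) mod 360° = 197.10° ≈ 197°.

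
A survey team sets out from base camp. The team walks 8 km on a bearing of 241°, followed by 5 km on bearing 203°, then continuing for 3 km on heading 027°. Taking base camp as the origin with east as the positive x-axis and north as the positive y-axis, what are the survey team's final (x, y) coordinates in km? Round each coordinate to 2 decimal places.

Leg 1 (241°, 8 km): east 8 sin 241° = -7.00, north 8 cos 241° = -3.88
Leg 2 (203°, 5 km): east 5 sin 203° = -1.95, north 5 cos 203° = -4.60
Leg 3 (027°, 3 km): east 3 sin 27° = 1.36, north 3 cos 27° = 2.67
Summing: -7.59 km east, -5.81 km north → (-7.59, -5.81).

(-7.59, -5.81)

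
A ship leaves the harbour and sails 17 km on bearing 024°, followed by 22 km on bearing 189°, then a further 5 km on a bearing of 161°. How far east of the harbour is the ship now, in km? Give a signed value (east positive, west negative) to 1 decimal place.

5.1 km

Leg 1 (024°, 17 km): east 17 sin 24° = 6.91, north 17 cos 24° = 15.53
Leg 2 (189°, 22 km): east 22 sin 189° = -3.44, north 22 cos 189° = -21.73
Leg 3 (161°, 5 km): east 5 sin 161° = 1.63, north 5 cos 161° = -4.73
Net east component: 5.10 km.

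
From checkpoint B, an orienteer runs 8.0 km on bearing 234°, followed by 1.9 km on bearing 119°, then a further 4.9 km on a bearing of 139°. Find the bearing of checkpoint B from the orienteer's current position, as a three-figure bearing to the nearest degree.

Leg 1 (234°, 8.0 km): east 8.0 sin 234° = -6.47, north 8.0 cos 234° = -4.70
Leg 2 (119°, 1.9 km): east 1.9 sin 119° = 1.66, north 1.9 cos 119° = -0.92
Leg 3 (139°, 4.9 km): east 4.9 sin 139° = 3.21, north 4.9 cos 139° = -3.70
Net displacement: -1.60 east, -9.32 north. Direction back to start is (1.60, 9.32): bearing = atan2(1.60, 9.32) mod 360° = 9.71° ≈ 010°.

010°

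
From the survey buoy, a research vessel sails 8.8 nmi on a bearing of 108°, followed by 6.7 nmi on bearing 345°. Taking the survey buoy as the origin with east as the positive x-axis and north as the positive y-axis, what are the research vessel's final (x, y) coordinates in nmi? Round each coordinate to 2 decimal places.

(6.64, 3.75)

Leg 1 (108°, 8.8 nmi): east 8.8 sin 108° = 8.37, north 8.8 cos 108° = -2.72
Leg 2 (345°, 6.7 nmi): east 6.7 sin 345° = -1.73, north 6.7 cos 345° = 6.47
Summing: 6.64 nmi east, 3.75 nmi north → (6.64, 3.75).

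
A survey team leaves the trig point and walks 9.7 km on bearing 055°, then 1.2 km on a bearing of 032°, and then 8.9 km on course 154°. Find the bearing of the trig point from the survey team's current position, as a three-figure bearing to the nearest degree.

276°

Leg 1 (055°, 9.7 km): east 9.7 sin 55° = 7.95, north 9.7 cos 55° = 5.56
Leg 2 (032°, 1.2 km): east 1.2 sin 32° = 0.64, north 1.2 cos 32° = 1.02
Leg 3 (154°, 8.9 km): east 8.9 sin 154° = 3.90, north 8.9 cos 154° = -8.00
Net displacement: 12.48 east, -1.42 north. Direction back to start is (-12.48, 1.42): bearing = atan2(-12.48, 1.42) mod 360° = 276.48° ≈ 276°.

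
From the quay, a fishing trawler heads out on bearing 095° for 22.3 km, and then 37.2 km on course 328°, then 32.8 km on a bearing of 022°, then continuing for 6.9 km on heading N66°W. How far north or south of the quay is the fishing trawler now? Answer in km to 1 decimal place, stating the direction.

62.8 km north

Leg 1 (095°, 22.3 km): east 22.3 sin 95° = 22.22, north 22.3 cos 95° = -1.94
Leg 2 (328°, 37.2 km): east 37.2 sin 328° = -19.71, north 37.2 cos 328° = 31.55
Leg 3 (022°, 32.8 km): east 32.8 sin 22° = 12.29, north 32.8 cos 22° = 30.41
Leg 4 (N66°W, 6.9 km): east 6.9 sin 294° = -6.30, north 6.9 cos 294° = 2.81
Net north component: 62.82 km.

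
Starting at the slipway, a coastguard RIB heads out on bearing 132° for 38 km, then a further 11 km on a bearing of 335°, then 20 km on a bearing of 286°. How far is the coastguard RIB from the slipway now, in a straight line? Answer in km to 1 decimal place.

10.9 km

Leg 1 (132°, 38 km): east 38 sin 132° = 28.24, north 38 cos 132° = -25.43
Leg 2 (335°, 11 km): east 11 sin 335° = -4.65, north 11 cos 335° = 9.97
Leg 3 (286°, 20 km): east 20 sin 286° = -19.23, north 20 cos 286° = 5.51
Net: 4.37 east, -9.94 north. Distance = √((4.37)² + (-9.94)²) = 10.861 km.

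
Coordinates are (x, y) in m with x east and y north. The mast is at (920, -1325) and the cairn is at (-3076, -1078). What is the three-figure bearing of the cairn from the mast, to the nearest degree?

274°

Δeast = -3076 − 920 = -3996.00; Δnorth = -1078 − -1325 = 247.00.
Bearing = atan2(Δeast, Δnorth) mod 360° = 273.54° ≈ 274°.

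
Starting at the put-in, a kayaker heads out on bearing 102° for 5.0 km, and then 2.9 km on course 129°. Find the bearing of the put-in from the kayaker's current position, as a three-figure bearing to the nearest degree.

Leg 1 (102°, 5.0 km): east 5.0 sin 102° = 4.89, north 5.0 cos 102° = -1.04
Leg 2 (129°, 2.9 km): east 2.9 sin 129° = 2.25, north 2.9 cos 129° = -1.83
Net displacement: 7.14 east, -2.86 north. Direction back to start is (-7.14, 2.86): bearing = atan2(-7.14, 2.86) mod 360° = 291.85° ≈ 292°.

292°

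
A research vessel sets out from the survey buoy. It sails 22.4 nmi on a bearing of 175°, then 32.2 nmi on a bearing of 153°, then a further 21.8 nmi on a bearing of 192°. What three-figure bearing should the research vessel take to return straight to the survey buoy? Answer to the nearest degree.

351°

Leg 1 (175°, 22.4 nmi): east 22.4 sin 175° = 1.95, north 22.4 cos 175° = -22.31
Leg 2 (153°, 32.2 nmi): east 32.2 sin 153° = 14.62, north 32.2 cos 153° = -28.69
Leg 3 (192°, 21.8 nmi): east 21.8 sin 192° = -4.53, north 21.8 cos 192° = -21.32
Net displacement: 12.04 east, -72.33 north. Direction back to start is (-12.04, 72.33): bearing = atan2(-12.04, 72.33) mod 360° = 350.55° ≈ 351°.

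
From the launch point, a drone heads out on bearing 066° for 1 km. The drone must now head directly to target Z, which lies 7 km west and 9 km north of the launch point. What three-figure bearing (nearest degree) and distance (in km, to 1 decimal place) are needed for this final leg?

317°, 11.7 km

Leg 1 (066°, 1 km): east 1 sin 66° = 0.91, north 1 cos 66° = 0.41
Current position: (0.91, 0.41). Target: (-7, 9). Remaining: Δeast = -7.91, Δnorth = 8.59.
Bearing = atan2(-7.91, 8.59) mod 360° = 317.36°; distance = √((-7.91)² + (8.59)²) = 11.682 km.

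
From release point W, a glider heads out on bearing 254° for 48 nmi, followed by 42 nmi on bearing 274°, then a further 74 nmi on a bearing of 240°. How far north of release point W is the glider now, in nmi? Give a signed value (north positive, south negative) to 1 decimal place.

Leg 1 (254°, 48 nmi): east 48 sin 254° = -46.14, north 48 cos 254° = -13.23
Leg 2 (274°, 42 nmi): east 42 sin 274° = -41.90, north 42 cos 274° = 2.93
Leg 3 (240°, 74 nmi): east 74 sin 240° = -64.09, north 74 cos 240° = -37.00
Net north component: -47.30 nmi.

-47.3 nmi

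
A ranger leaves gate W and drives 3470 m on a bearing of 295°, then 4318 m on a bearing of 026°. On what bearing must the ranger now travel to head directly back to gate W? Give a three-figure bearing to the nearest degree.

Leg 1 (295°, 3470 m): east 3470 sin 295° = -3144.89, north 3470 cos 295° = 1466.49
Leg 2 (026°, 4318 m): east 4318 sin 26° = 1892.89, north 4318 cos 26° = 3880.99
Net displacement: -1252.00 east, 5347.48 north. Direction back to start is (1252.00, -5347.48): bearing = atan2(1252.00, -5347.48) mod 360° = 166.82° ≈ 167°.

167°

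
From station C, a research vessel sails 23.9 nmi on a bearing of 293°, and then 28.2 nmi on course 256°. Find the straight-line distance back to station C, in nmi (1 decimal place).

49.4 nmi

Leg 1 (293°, 23.9 nmi): east 23.9 sin 293° = -22.00, north 23.9 cos 293° = 9.34
Leg 2 (256°, 28.2 nmi): east 28.2 sin 256° = -27.36, north 28.2 cos 256° = -6.82
Net: -49.36 east, 2.52 north. Distance = √((-49.36)² + (2.52)²) = 49.426 nmi.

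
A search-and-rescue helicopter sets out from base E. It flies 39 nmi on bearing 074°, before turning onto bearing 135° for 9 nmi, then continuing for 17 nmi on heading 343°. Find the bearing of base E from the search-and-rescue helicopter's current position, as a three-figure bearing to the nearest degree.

Leg 1 (074°, 39 nmi): east 39 sin 74° = 37.49, north 39 cos 74° = 10.75
Leg 2 (135°, 9 nmi): east 9 sin 135° = 6.36, north 9 cos 135° = -6.36
Leg 3 (343°, 17 nmi): east 17 sin 343° = -4.97, north 17 cos 343° = 16.26
Net displacement: 38.88 east, 20.64 north. Direction back to start is (-38.88, -20.64): bearing = atan2(-38.88, -20.64) mod 360° = 242.04° ≈ 242°.

242°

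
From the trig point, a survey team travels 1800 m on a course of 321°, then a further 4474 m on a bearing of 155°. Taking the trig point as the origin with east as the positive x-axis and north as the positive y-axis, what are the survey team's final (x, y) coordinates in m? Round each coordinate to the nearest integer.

Leg 1 (321°, 1800 m): east 1800 sin 321° = -1132.78, north 1800 cos 321° = 1398.86
Leg 2 (155°, 4474 m): east 4474 sin 155° = 1890.79, north 4474 cos 155° = -4054.82
Summing: 758.02 m east, -2655.96 m north → (758, -2656).

(758, -2656)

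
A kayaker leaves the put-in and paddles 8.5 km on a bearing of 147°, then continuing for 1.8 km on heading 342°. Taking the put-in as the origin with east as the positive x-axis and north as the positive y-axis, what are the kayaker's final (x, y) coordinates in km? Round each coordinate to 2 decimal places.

Leg 1 (147°, 8.5 km): east 8.5 sin 147° = 4.63, north 8.5 cos 147° = -7.13
Leg 2 (342°, 1.8 km): east 1.8 sin 342° = -0.56, north 1.8 cos 342° = 1.71
Summing: 4.07 km east, -5.42 km north → (4.07, -5.42).

(4.07, -5.42)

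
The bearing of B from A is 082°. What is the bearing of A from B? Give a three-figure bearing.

262°

Back-bearing = 082° + 180° = 262°.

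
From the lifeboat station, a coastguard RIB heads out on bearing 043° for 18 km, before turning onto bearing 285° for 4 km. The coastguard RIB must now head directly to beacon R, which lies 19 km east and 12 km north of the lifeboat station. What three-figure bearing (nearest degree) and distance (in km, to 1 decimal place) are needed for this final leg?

Leg 1 (043°, 18 km): east 18 sin 43° = 12.28, north 18 cos 43° = 13.16
Leg 2 (285°, 4 km): east 4 sin 285° = -3.86, north 4 cos 285° = 1.04
Current position: (8.41, 14.20). Target: (19, 12). Remaining: Δeast = 10.59, Δnorth = -2.20.
Bearing = atan2(10.59, -2.20) mod 360° = 101.74°; distance = √((10.59)² + (-2.20)²) = 10.814 km.

102°, 10.8 km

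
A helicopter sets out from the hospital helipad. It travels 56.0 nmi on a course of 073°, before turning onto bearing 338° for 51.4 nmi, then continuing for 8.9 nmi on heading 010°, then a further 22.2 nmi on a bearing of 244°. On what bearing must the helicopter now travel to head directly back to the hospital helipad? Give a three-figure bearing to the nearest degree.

194°

Leg 1 (073°, 56.0 nmi): east 56.0 sin 73° = 53.55, north 56.0 cos 73° = 16.37
Leg 2 (338°, 51.4 nmi): east 51.4 sin 338° = -19.25, north 51.4 cos 338° = 47.66
Leg 3 (010°, 8.9 nmi): east 8.9 sin 10° = 1.55, north 8.9 cos 10° = 8.76
Leg 4 (244°, 22.2 nmi): east 22.2 sin 244° = -19.95, north 22.2 cos 244° = -9.73
Net displacement: 15.89 east, 63.06 north. Direction back to start is (-15.89, -63.06): bearing = atan2(-15.89, -63.06) mod 360° = 194.14° ≈ 194°.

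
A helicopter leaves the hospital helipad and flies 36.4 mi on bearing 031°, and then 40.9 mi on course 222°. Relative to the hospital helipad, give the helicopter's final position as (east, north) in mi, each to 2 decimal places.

Leg 1 (031°, 36.4 mi): east 36.4 sin 31° = 18.75, north 36.4 cos 31° = 31.20
Leg 2 (222°, 40.9 mi): east 40.9 sin 222° = -27.37, north 40.9 cos 222° = -30.39
Summing: -8.62 mi east, 0.81 mi north → (-8.62, 0.81).

(-8.62, 0.81)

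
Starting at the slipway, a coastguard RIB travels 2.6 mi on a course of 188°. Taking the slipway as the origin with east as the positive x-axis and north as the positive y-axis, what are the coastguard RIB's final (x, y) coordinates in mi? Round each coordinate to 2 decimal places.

Leg 1 (188°, 2.6 mi): east 2.6 sin 188° = -0.36, north 2.6 cos 188° = -2.57
Summing: -0.36 mi east, -2.57 mi north → (-0.36, -2.57).

(-0.36, -2.57)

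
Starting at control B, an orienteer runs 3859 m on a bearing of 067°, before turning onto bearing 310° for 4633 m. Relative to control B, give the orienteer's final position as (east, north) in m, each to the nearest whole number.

(3, 4486)

Leg 1 (067°, 3859 m): east 3859 sin 67° = 3552.23, north 3859 cos 67° = 1507.83
Leg 2 (310°, 4633 m): east 4633 sin 310° = -3549.08, north 4633 cos 310° = 2978.03
Summing: 3.14 m east, 4485.87 m north → (3, 4486).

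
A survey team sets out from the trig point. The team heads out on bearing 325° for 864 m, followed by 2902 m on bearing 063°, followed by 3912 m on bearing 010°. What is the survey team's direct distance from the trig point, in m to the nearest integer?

6498 m

Leg 1 (325°, 864 m): east 864 sin 325° = -495.57, north 864 cos 325° = 707.75
Leg 2 (063°, 2902 m): east 2902 sin 63° = 2585.70, north 2902 cos 63° = 1317.48
Leg 3 (010°, 3912 m): east 3912 sin 10° = 679.31, north 3912 cos 10° = 3852.57
Net: 2769.44 east, 5877.80 north. Distance = √((2769.44)² + (5877.80)²) = 6497.561 m.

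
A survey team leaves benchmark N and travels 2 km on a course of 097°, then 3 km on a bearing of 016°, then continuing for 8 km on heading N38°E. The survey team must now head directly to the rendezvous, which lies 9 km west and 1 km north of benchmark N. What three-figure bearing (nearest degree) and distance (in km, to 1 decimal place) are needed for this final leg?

245°, 18.5 km

Leg 1 (097°, 2 km): east 2 sin 97° = 1.99, north 2 cos 97° = -0.24
Leg 2 (016°, 3 km): east 3 sin 16° = 0.83, north 3 cos 16° = 2.88
Leg 3 (N38°E, 8 km): east 8 sin 38° = 4.93, north 8 cos 38° = 6.30
Current position: (7.74, 8.94). Target: (-9, 1). Remaining: Δeast = -16.74, Δnorth = -7.94.
Bearing = atan2(-16.74, -7.94) mod 360° = 244.61°; distance = √((-16.74)² + (-7.94)²) = 18.527 km.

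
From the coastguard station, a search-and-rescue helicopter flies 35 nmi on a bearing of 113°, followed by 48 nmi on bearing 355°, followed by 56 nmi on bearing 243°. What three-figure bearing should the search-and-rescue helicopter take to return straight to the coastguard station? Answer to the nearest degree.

112°

Leg 1 (113°, 35 nmi): east 35 sin 113° = 32.22, north 35 cos 113° = -13.68
Leg 2 (355°, 48 nmi): east 48 sin 355° = -4.18, north 48 cos 355° = 47.82
Leg 3 (243°, 56 nmi): east 56 sin 243° = -49.90, north 56 cos 243° = -25.42
Net displacement: -21.86 east, 8.72 north. Direction back to start is (21.86, -8.72): bearing = atan2(21.86, -8.72) mod 360° = 111.74° ≈ 112°.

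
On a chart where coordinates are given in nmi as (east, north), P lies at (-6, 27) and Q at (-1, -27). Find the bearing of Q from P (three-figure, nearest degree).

175°

Δeast = -1 − -6 = 5.00; Δnorth = -27 − 27 = -54.00.
Bearing = atan2(Δeast, Δnorth) mod 360° = 174.71° ≈ 175°.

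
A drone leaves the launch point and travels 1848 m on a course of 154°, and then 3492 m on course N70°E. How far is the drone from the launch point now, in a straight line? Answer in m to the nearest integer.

Leg 1 (154°, 1848 m): east 1848 sin 154° = 810.11, north 1848 cos 154° = -1660.97
Leg 2 (N70°E, 3492 m): east 3492 sin 70° = 3281.41, north 3492 cos 70° = 1194.33
Net: 4091.52 east, -466.64 north. Distance = √((4091.52)² + (-466.64)²) = 4118.040 m.

4118 m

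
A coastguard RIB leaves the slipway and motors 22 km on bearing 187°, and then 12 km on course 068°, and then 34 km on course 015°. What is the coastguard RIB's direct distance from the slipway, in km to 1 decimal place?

Leg 1 (187°, 22 km): east 22 sin 187° = -2.68, north 22 cos 187° = -21.84
Leg 2 (068°, 12 km): east 12 sin 68° = 11.13, north 12 cos 68° = 4.50
Leg 3 (015°, 34 km): east 34 sin 15° = 8.80, north 34 cos 15° = 32.84
Net: 17.24 east, 15.50 north. Distance = √((17.24)² + (15.50)²) = 23.188 km.

23.2 km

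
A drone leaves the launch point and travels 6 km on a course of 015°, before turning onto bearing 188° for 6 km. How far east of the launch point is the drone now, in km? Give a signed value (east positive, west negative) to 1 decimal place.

Leg 1 (015°, 6 km): east 6 sin 15° = 1.55, north 6 cos 15° = 5.80
Leg 2 (188°, 6 km): east 6 sin 188° = -0.84, north 6 cos 188° = -5.94
Net east component: 0.72 km.

0.7 km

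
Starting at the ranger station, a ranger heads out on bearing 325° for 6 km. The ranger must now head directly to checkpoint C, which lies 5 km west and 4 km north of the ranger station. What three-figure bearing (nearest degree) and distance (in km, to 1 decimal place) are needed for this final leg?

Leg 1 (325°, 6 km): east 6 sin 325° = -3.44, north 6 cos 325° = 4.91
Current position: (-3.44, 4.91). Target: (-5, 4). Remaining: Δeast = -1.56, Δnorth = -0.91.
Bearing = atan2(-1.56, -0.91) mod 360° = 239.59°; distance = √((-1.56)² + (-0.91)²) = 1.807 km.

240°, 1.8 km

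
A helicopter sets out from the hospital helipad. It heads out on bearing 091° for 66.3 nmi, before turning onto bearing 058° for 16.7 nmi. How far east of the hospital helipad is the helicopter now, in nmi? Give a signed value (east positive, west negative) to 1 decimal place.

Leg 1 (091°, 66.3 nmi): east 66.3 sin 91° = 66.29, north 66.3 cos 91° = -1.16
Leg 2 (058°, 16.7 nmi): east 16.7 sin 58° = 14.16, north 16.7 cos 58° = 8.85
Net east component: 80.45 nmi.

80.5 nmi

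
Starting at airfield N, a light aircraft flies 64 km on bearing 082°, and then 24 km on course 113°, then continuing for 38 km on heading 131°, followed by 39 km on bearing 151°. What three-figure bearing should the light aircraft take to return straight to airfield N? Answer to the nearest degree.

294°

Leg 1 (082°, 64 km): east 64 sin 82° = 63.38, north 64 cos 82° = 8.91
Leg 2 (113°, 24 km): east 24 sin 113° = 22.09, north 24 cos 113° = -9.38
Leg 3 (131°, 38 km): east 38 sin 131° = 28.68, north 38 cos 131° = -24.93
Leg 4 (151°, 39 km): east 39 sin 151° = 18.91, north 39 cos 151° = -34.11
Net displacement: 133.06 east, -59.51 north. Direction back to start is (-133.06, 59.51): bearing = atan2(-133.06, 59.51) mod 360° = 294.10° ≈ 294°.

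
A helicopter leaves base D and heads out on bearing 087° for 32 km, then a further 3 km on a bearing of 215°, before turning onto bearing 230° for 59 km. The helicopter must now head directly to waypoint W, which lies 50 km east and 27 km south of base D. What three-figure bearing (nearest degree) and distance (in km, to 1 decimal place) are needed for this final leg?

080°, 66.0 km

Leg 1 (087°, 32 km): east 32 sin 87° = 31.96, north 32 cos 87° = 1.67
Leg 2 (215°, 3 km): east 3 sin 215° = -1.72, north 3 cos 215° = -2.46
Leg 3 (230°, 59 km): east 59 sin 230° = -45.20, north 59 cos 230° = -37.92
Current position: (-14.96, -38.71). Target: (50, -27). Remaining: Δeast = 64.96, Δnorth = 11.71.
Bearing = atan2(64.96, 11.71) mod 360° = 79.78°; distance = √((64.96)² + (11.71)²) = 66.008 km.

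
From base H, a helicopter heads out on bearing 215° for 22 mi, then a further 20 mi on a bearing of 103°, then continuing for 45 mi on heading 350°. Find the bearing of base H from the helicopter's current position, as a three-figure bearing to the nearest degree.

Leg 1 (215°, 22 mi): east 22 sin 215° = -12.62, north 22 cos 215° = -18.02
Leg 2 (103°, 20 mi): east 20 sin 103° = 19.49, north 20 cos 103° = -4.50
Leg 3 (350°, 45 mi): east 45 sin 350° = -7.81, north 45 cos 350° = 44.32
Net displacement: -0.95 east, 21.80 north. Direction back to start is (0.95, -21.80): bearing = atan2(0.95, -21.80) mod 360° = 177.52° ≈ 178°.

178°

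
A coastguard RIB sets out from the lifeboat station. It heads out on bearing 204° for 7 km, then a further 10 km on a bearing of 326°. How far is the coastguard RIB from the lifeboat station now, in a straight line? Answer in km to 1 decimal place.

8.6 km

Leg 1 (204°, 7 km): east 7 sin 204° = -2.85, north 7 cos 204° = -6.39
Leg 2 (326°, 10 km): east 10 sin 326° = -5.59, north 10 cos 326° = 8.29
Net: -8.44 east, 1.90 north. Distance = √((-8.44)² + (1.90)²) = 8.649 km.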